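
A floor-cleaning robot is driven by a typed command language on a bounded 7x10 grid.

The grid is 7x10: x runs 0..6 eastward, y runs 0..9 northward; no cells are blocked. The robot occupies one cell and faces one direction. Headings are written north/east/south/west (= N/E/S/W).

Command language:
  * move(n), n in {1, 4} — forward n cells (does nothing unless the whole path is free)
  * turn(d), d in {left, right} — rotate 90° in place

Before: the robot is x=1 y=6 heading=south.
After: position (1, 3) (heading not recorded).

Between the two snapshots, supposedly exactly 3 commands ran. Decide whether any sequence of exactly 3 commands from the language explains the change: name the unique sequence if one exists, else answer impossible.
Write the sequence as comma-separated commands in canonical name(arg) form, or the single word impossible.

begin: x=1 y=6 heading=south
t=1 move(1) ⇒ x=1 y=5 heading=south
t=2 move(1) ⇒ x=1 y=4 heading=south
t=3 move(1) ⇒ x=1 y=3 heading=south
all 64 alternatives checked — unique.

move(1), move(1), move(1)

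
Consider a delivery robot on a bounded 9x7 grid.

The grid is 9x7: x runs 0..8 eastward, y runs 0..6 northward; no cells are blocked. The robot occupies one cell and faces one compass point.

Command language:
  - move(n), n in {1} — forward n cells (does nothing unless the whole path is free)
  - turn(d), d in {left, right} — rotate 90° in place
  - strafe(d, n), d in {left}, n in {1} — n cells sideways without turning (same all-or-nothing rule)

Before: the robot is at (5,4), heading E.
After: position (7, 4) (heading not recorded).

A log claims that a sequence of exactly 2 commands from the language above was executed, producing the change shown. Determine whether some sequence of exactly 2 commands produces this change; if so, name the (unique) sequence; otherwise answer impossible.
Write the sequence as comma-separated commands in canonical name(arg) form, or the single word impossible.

from: at (5,4), heading E
1. move(1) → at (6,4), heading E
2. move(1) → at (7,4), heading E
no rival 2-sequence matches.

move(1), move(1)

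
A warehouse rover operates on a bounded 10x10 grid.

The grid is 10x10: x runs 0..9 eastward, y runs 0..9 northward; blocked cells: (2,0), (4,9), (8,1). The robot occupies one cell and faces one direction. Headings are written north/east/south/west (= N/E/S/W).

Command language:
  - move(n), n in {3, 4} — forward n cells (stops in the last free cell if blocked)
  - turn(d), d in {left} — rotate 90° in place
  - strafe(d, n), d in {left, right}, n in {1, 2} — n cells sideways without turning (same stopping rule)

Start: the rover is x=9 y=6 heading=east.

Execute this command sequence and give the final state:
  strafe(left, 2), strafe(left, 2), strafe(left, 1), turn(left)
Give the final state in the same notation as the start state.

x=9 y=9 heading=north

begin: x=9 y=6 heading=east
1. strafe(left, 2) → x=9 y=8 heading=east
2. strafe(left, 2) → x=9 y=9 heading=east
3. strafe(left, 1) → x=9 y=9 heading=east
4. turn(left) → x=9 y=9 heading=north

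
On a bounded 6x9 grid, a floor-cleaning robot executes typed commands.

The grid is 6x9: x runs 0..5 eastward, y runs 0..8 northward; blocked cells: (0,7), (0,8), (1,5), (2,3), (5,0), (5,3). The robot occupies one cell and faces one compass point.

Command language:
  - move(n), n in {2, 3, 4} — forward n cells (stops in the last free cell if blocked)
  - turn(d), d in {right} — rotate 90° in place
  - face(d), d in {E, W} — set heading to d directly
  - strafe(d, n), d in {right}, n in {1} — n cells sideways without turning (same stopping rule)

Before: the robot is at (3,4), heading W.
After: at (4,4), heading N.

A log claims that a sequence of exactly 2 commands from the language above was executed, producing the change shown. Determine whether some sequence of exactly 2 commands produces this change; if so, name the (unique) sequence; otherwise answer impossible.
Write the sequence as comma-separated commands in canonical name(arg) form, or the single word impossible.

key: running strafe(right, 1) before turn(right) would end elsewhere — order is forced
t0: at (3,4), heading W
t=1 turn(right) ⇒ at (3,4), heading N
t=2 strafe(right, 1) ⇒ at (4,4), heading N
no other 2-command option fits: unique.

turn(right), strafe(right, 1)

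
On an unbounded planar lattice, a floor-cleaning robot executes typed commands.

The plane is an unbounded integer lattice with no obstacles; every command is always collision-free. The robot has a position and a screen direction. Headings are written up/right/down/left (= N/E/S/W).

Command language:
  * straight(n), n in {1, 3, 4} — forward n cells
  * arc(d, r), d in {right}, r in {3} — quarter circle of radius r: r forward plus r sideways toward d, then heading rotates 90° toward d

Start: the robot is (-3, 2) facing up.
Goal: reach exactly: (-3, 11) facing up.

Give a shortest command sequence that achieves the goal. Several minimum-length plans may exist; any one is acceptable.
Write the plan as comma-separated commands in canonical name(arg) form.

straight(3), straight(3), straight(3)

initial: (-3, 2) facing up
step 1 (straight(3)): (-3, 5) facing up
step 2 (straight(3)): (-3, 8) facing up
step 3 (straight(3)): (-3, 11) facing up
no 2-step plan works, so 3 is optimal.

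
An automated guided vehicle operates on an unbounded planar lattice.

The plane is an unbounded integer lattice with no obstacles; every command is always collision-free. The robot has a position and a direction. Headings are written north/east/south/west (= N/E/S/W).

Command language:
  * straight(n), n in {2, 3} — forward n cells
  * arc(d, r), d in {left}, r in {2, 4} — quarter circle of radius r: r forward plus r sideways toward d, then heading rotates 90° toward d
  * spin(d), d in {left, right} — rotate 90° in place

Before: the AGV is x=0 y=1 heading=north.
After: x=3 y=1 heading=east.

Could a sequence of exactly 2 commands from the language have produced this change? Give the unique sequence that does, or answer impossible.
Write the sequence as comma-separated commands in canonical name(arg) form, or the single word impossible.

key: cell and facing (now E) both changed — the 2 commands mix motion and turning
begin: x=0 y=1 heading=north
1. spin(right) → x=0 y=1 heading=east
2. straight(3) → x=3 y=1 heading=east
uniquely the one of 36 2-step routes that fits.

spin(right), straight(3)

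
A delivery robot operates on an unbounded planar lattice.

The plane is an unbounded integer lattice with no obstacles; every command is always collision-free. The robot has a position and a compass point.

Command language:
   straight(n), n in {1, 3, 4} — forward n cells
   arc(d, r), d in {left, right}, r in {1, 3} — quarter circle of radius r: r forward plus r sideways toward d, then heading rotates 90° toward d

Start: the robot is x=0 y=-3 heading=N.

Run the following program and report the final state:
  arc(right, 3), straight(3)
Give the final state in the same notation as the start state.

x=6 y=0 heading=E

begin: x=0 y=-3 heading=N
t=1 arc(right, 3) ⇒ x=3 y=0 heading=E
t=2 straight(3) ⇒ x=6 y=0 heading=E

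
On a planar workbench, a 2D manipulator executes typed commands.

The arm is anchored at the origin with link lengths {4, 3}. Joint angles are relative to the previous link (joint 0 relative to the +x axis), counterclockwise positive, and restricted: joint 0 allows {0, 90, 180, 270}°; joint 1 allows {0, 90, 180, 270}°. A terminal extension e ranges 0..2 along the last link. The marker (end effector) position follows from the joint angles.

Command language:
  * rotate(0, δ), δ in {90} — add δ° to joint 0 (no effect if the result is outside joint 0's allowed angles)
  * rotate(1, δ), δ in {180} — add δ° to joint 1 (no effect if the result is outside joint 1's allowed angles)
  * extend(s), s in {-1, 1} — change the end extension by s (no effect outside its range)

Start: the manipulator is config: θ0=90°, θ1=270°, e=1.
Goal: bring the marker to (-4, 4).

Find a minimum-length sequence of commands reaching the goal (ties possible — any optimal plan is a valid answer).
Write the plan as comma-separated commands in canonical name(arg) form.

t0: config: θ0=90°, θ1=270°, e=1
[1] after rotate(0, 90): config: θ0=180°, θ1=270°, e=1
minimal: 1 command(s), checked below 1.

rotate(0, 90)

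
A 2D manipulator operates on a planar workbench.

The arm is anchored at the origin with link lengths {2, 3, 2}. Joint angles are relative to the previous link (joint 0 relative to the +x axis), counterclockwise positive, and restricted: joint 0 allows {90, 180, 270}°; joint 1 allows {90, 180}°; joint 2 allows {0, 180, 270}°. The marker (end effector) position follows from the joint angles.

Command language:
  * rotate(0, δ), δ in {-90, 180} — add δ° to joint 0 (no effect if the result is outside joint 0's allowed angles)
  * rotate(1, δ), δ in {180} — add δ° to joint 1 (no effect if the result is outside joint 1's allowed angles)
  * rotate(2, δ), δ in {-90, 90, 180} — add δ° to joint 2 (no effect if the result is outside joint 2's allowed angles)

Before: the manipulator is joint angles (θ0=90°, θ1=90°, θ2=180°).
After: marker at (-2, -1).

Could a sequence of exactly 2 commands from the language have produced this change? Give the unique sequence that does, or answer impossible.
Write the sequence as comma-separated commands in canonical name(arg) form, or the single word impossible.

key: running rotate(0, -90) before rotate(0, 180) would end elsewhere — order is forced
from: joint angles (θ0=90°, θ1=90°, θ2=180°)
1. rotate(0, 180) → joint angles (θ0=270°, θ1=90°, θ2=180°)
2. rotate(0, -90) → joint angles (θ0=180°, θ1=90°, θ2=180°)
no other 2-command option fits: unique.

rotate(0, 180), rotate(0, -90)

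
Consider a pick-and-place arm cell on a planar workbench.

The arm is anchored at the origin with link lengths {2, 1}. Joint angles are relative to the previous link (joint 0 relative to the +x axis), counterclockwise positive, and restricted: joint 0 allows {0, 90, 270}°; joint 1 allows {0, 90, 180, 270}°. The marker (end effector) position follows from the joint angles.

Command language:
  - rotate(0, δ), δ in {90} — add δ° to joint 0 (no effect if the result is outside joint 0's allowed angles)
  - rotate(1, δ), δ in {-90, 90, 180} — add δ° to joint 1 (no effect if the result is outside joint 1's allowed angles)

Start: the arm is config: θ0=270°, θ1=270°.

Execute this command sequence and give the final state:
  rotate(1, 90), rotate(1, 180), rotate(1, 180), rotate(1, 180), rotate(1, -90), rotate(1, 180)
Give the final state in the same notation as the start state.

config: θ0=270°, θ1=270°

start: config: θ0=270°, θ1=270°
[1] after rotate(1, 90): config: θ0=270°, θ1=0°
[2] after rotate(1, 180): config: θ0=270°, θ1=180°
[3] after rotate(1, 180): config: θ0=270°, θ1=0°
[4] after rotate(1, 180): config: θ0=270°, θ1=180°
[5] after rotate(1, -90): config: θ0=270°, θ1=90°
[6] after rotate(1, 180): config: θ0=270°, θ1=270°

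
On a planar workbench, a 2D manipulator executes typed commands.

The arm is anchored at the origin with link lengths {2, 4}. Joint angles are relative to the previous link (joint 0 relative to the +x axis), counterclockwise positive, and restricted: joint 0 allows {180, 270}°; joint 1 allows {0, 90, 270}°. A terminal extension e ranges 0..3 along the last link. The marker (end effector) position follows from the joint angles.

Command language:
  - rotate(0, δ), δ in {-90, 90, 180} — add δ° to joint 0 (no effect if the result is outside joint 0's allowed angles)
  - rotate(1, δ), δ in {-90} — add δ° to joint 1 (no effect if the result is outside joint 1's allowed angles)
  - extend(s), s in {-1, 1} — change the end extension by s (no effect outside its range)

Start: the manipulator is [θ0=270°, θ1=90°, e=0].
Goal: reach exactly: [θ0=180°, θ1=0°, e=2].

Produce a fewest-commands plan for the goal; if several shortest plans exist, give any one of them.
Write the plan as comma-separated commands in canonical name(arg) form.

from: [θ0=270°, θ1=90°, e=0]
1. extend(1) → [θ0=270°, θ1=90°, e=1]
2. extend(1) → [θ0=270°, θ1=90°, e=2]
3. rotate(1, -90) → [θ0=270°, θ1=0°, e=2]
4. rotate(0, -90) → [θ0=180°, θ1=0°, e=2]
no 3-step plan works, so 4 is optimal.

extend(1), extend(1), rotate(1, -90), rotate(0, -90)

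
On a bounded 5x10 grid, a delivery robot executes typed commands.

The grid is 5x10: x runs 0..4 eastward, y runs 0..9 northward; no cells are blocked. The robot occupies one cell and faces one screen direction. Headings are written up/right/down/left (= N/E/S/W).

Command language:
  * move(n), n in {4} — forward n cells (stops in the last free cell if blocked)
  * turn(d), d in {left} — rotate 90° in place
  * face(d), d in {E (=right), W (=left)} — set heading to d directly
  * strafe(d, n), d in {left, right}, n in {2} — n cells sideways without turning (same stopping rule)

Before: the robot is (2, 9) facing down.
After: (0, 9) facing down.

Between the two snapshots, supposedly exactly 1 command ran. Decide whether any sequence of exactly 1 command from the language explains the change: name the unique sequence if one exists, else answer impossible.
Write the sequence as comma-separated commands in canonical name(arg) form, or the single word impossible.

key: heading stays S — the single command does not turn
begin: (2, 9) facing down
step 1 (strafe(right, 2)): (0, 9) facing down
no other 1-command option fits: unique.

strafe(right, 2)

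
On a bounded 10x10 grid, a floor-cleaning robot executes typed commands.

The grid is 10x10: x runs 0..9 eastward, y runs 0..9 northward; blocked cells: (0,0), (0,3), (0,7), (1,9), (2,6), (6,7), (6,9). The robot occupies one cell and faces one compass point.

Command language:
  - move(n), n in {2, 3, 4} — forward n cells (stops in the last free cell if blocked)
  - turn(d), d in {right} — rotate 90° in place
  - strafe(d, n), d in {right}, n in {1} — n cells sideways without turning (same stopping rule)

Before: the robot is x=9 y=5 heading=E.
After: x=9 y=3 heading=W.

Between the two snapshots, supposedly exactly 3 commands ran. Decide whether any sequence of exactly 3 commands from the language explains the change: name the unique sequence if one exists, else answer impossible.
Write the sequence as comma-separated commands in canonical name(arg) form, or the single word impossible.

key: position moved to (9,3) AND the heading swung to W — translation plus rotation needed
initial: x=9 y=5 heading=E
step 1 (turn(right)): x=9 y=5 heading=S
step 2 (move(2)): x=9 y=3 heading=S
step 3 (turn(right)): x=9 y=3 heading=W
uniquely the one of 125 3-step routes that fits.

turn(right), move(2), turn(right)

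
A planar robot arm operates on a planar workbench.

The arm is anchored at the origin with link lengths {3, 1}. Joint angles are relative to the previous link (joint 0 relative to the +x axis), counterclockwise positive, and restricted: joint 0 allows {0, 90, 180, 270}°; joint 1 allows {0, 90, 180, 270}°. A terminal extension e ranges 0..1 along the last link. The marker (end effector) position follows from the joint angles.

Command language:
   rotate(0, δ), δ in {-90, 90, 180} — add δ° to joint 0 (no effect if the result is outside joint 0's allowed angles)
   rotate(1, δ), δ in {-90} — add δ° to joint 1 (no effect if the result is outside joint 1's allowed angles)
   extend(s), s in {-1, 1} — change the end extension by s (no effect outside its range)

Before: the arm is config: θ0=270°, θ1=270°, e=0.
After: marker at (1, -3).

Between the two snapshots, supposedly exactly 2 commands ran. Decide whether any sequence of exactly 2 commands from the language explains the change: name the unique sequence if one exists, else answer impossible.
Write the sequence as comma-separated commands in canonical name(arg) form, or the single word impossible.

rotate(1, -90), rotate(1, -90)

initial: config: θ0=270°, θ1=270°, e=0
[1] after rotate(1, -90): config: θ0=270°, θ1=180°, e=0
[2] after rotate(1, -90): config: θ0=270°, θ1=90°, e=0
all 36 alternatives checked — unique.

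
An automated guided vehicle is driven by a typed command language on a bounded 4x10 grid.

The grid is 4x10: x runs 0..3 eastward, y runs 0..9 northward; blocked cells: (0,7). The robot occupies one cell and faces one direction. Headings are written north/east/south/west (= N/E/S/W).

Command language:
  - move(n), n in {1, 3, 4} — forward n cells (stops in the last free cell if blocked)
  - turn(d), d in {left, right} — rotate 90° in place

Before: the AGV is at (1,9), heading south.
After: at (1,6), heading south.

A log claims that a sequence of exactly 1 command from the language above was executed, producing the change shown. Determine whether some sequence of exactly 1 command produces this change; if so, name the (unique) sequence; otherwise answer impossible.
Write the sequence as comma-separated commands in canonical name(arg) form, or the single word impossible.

key: still facing S — the one step turns nothing
from: at (1,9), heading south
[1] after move(3): at (1,6), heading south
no rival 1-sequence matches.

move(3)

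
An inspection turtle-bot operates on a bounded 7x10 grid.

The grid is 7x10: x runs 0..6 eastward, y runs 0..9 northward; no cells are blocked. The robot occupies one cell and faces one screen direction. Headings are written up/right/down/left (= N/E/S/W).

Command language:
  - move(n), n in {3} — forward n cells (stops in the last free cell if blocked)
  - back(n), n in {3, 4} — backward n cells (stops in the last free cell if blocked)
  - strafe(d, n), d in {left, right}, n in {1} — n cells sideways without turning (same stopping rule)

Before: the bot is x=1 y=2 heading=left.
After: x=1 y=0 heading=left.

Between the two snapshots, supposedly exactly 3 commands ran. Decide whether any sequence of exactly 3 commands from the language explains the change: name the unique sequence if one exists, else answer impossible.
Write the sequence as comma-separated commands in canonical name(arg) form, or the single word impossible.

key: the third strafe(left, 1) runs into the grid edge before its full distance
initial: x=1 y=2 heading=left
step 1 (strafe(left, 1)): x=1 y=1 heading=left
step 2 (strafe(left, 1)): x=1 y=0 heading=left
step 3 (strafe(left, 1)): x=1 y=0 heading=left
no other 3-command option fits: unique.

strafe(left, 1), strafe(left, 1), strafe(left, 1)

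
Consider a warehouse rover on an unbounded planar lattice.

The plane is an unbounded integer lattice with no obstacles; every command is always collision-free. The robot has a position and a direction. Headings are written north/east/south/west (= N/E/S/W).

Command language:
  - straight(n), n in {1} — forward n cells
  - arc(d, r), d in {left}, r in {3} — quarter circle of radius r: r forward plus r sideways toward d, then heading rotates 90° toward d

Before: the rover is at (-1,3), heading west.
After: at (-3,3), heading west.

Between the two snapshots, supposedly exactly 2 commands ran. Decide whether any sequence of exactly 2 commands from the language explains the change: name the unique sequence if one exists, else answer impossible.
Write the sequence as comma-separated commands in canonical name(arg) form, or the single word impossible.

key: heading stays W — no command in the sequence turns
from: at (-1,3), heading west
step 1 (straight(1)): at (-2,3), heading west
step 2 (straight(1)): at (-3,3), heading west
uniquely the one of 4 2-step routes that fits.

straight(1), straight(1)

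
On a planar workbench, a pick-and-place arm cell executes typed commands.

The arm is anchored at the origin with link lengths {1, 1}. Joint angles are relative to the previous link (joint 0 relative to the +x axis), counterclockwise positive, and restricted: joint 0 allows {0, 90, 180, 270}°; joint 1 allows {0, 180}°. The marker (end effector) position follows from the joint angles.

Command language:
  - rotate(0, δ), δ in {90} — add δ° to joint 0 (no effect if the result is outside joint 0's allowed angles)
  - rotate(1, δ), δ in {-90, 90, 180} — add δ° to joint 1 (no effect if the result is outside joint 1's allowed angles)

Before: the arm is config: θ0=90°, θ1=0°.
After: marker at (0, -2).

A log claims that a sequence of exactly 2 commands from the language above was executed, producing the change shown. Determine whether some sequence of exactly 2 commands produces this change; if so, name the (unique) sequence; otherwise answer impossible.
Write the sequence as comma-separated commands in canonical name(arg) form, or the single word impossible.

rotate(0, 90), rotate(0, 90)

t0: config: θ0=90°, θ1=0°
step 1 (rotate(0, 90)): config: θ0=180°, θ1=0°
step 2 (rotate(0, 90)): config: θ0=270°, θ1=0°
no other 2-command option fits: unique.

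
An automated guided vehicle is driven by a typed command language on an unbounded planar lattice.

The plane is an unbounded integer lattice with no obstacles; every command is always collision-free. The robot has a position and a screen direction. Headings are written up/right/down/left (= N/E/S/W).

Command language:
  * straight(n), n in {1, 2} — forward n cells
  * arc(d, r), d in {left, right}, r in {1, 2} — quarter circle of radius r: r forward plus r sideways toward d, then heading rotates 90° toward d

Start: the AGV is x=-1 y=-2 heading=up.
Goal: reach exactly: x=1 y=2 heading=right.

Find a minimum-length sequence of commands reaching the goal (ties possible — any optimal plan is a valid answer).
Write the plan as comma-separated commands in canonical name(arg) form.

straight(2), arc(right, 2)

initial: x=-1 y=-2 heading=up
t=1 straight(2) ⇒ x=-1 y=0 heading=up
t=2 arc(right, 2) ⇒ x=1 y=2 heading=right
nothing shorter than 2 reaches the goal.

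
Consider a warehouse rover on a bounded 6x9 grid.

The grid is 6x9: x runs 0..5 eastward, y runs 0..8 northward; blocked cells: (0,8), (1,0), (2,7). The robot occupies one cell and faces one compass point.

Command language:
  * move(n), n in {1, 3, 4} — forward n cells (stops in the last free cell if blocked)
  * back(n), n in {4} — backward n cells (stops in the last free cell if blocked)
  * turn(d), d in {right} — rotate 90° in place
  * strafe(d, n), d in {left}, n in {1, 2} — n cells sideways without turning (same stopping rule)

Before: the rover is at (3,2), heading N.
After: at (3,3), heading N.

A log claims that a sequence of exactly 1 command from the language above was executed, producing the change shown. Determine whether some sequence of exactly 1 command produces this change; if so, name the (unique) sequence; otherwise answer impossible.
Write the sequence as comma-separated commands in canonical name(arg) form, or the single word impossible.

key: still facing N — the one step turns nothing
start: at (3,2), heading N
t=1 move(1) ⇒ at (3,3), heading N
no other 1-command option fits: unique.

move(1)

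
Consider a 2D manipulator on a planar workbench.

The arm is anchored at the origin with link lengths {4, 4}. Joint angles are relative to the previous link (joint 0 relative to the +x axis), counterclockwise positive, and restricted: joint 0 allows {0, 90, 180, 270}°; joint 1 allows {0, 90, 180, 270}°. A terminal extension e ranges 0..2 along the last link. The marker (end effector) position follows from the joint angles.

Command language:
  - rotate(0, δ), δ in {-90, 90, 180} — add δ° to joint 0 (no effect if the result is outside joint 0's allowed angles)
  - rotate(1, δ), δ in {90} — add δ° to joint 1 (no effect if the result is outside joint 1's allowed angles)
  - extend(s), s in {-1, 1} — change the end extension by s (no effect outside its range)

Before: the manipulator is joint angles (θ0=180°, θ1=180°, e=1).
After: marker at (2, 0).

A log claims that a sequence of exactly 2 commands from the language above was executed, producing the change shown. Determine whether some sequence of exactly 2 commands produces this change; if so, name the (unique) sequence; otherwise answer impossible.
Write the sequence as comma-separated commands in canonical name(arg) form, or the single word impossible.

begin: joint angles (θ0=180°, θ1=180°, e=1)
1. extend(1) → joint angles (θ0=180°, θ1=180°, e=2)
2. extend(1) → joint angles (θ0=180°, θ1=180°, e=2)
all 36 alternatives checked — unique.

extend(1), extend(1)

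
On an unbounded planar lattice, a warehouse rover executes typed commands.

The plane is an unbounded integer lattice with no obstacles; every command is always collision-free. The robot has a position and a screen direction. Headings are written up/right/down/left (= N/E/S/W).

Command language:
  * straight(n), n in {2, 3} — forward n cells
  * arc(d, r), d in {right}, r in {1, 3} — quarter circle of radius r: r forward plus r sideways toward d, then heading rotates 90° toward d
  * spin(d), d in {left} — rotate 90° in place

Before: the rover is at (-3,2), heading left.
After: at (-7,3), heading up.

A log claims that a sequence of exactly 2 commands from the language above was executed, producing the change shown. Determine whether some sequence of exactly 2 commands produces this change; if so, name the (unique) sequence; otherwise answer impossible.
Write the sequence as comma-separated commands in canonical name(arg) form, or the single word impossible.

key: cell and facing (now N) both changed — the 2 commands mix motion and turning
t0: at (-3,2), heading left
t=1 straight(3) ⇒ at (-6,2), heading left
t=2 arc(right, 1) ⇒ at (-7,3), heading up
all 25 alternatives checked — unique.

straight(3), arc(right, 1)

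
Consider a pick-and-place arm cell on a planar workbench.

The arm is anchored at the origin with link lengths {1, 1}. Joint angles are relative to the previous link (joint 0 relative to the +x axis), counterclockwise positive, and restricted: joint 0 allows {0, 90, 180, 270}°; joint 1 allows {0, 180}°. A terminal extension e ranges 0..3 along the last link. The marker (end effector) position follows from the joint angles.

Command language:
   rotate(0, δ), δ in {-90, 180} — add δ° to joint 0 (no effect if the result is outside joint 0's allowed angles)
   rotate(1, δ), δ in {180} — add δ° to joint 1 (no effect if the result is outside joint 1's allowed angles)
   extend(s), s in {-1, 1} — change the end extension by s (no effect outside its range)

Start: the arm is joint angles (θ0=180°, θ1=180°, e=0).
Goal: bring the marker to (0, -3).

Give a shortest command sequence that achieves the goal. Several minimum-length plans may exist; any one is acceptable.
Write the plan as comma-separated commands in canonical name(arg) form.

initial: joint angles (θ0=180°, θ1=180°, e=0)
step 1 (extend(1)): joint angles (θ0=180°, θ1=180°, e=1)
step 2 (extend(1)): joint angles (θ0=180°, θ1=180°, e=2)
step 3 (extend(1)): joint angles (θ0=180°, θ1=180°, e=3)
step 4 (rotate(0, -90)): joint angles (θ0=90°, θ1=180°, e=3)
no 3-step plan works, so 4 is optimal.

extend(1), extend(1), extend(1), rotate(0, -90)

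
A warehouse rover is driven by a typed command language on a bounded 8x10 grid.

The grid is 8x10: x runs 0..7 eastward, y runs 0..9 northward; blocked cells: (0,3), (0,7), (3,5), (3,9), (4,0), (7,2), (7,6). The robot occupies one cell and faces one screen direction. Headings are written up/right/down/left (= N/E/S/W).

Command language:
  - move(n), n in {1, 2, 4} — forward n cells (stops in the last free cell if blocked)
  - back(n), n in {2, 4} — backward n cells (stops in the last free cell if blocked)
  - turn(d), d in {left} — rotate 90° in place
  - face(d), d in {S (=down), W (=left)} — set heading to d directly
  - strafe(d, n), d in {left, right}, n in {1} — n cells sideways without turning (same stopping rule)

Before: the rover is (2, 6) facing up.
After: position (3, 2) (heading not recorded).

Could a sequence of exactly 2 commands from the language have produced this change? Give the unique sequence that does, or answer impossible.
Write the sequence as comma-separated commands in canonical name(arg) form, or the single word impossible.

back(4), strafe(right, 1)

key: running strafe(right, 1) before back(4) would end elsewhere — order is forced
initial: (2, 6) facing up
step 1 (back(4)): (2, 2) facing up
step 2 (strafe(right, 1)): (3, 2) facing up
uniquely the one of 100 2-step routes that fits.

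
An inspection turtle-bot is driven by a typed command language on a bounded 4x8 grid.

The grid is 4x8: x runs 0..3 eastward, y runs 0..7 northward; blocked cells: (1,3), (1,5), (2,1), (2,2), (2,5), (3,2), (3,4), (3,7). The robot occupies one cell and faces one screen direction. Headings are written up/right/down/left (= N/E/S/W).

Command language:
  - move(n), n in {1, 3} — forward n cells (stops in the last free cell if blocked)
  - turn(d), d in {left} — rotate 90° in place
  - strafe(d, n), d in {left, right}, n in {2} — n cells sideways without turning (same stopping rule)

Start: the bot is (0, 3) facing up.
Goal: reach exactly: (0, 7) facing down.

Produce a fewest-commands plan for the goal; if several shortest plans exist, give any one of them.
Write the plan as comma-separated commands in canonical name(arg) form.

from: (0, 3) facing up
step 1 (move(3)): (0, 6) facing up
step 2 (move(3)): (0, 7) facing up
step 3 (turn(left)): (0, 7) facing left
step 4 (turn(left)): (0, 7) facing down
nothing shorter than 4 reaches the goal.

move(3), move(3), turn(left), turn(left)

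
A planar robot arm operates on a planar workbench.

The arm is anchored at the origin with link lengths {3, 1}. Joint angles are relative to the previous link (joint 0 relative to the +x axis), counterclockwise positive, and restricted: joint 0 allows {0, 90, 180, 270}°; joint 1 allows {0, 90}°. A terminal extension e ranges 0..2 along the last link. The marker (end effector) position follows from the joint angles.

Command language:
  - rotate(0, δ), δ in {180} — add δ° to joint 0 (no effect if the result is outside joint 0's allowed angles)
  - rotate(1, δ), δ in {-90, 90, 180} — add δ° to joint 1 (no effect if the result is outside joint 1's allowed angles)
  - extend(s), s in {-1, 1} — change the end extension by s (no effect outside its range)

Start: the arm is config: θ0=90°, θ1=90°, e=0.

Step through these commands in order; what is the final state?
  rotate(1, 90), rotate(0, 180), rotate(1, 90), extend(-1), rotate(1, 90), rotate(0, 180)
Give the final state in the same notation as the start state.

begin: config: θ0=90°, θ1=90°, e=0
1. rotate(1, 90) → config: θ0=90°, θ1=90°, e=0
2. rotate(0, 180) → config: θ0=270°, θ1=90°, e=0
3. rotate(1, 90) → config: θ0=270°, θ1=90°, e=0
4. extend(-1) → config: θ0=270°, θ1=90°, e=0
5. rotate(1, 90) → config: θ0=270°, θ1=90°, e=0
6. rotate(0, 180) → config: θ0=90°, θ1=90°, e=0

config: θ0=90°, θ1=90°, e=0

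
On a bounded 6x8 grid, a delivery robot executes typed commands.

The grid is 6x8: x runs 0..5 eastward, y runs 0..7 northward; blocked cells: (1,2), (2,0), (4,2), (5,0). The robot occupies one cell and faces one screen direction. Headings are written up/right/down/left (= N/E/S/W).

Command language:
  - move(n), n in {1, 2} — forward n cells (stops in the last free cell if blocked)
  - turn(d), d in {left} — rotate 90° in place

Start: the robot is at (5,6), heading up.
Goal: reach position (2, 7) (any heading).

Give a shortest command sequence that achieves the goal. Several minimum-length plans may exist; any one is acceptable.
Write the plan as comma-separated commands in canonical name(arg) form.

move(1), turn(left), move(1), move(2)

initial: at (5,6), heading up
[1] after move(1): at (5,7), heading up
[2] after turn(left): at (5,7), heading left
[3] after move(1): at (4,7), heading left
[4] after move(2): at (2,7), heading left
nothing shorter than 4 reaches the goal.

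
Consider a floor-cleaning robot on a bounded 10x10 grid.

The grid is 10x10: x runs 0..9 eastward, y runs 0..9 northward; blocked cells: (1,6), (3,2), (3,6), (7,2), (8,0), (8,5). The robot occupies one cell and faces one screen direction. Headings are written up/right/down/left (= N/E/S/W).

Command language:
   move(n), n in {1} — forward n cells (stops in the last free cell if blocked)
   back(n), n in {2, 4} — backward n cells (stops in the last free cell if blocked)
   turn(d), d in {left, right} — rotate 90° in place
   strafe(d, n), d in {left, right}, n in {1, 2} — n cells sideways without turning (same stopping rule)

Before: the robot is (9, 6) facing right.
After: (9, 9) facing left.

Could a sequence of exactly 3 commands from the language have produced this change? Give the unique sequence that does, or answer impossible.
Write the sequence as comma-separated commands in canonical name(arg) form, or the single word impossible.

turn(right), back(4), turn(right)

key: position moved to (9,9) AND the heading swung to W — translation plus rotation needed
start: (9, 6) facing right
step 1 (turn(right)): (9, 6) facing down
step 2 (back(4)): (9, 9) facing down
step 3 (turn(right)): (9, 9) facing left
no rival 3-sequence matches.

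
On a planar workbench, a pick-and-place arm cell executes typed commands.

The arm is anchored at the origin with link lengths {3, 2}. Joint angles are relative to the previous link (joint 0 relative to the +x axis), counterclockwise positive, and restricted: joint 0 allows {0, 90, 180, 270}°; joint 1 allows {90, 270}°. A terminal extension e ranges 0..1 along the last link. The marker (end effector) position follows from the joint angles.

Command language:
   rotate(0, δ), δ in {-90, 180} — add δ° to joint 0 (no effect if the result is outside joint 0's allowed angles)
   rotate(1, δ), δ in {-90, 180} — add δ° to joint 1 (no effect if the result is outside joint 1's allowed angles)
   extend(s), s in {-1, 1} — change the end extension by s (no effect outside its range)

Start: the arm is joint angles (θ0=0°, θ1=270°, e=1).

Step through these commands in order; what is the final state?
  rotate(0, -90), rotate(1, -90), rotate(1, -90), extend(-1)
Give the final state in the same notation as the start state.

joint angles (θ0=270°, θ1=270°, e=0)

start: joint angles (θ0=0°, θ1=270°, e=1)
step 1 (rotate(0, -90)): joint angles (θ0=270°, θ1=270°, e=1)
step 2 (rotate(1, -90)): joint angles (θ0=270°, θ1=270°, e=1)
step 3 (rotate(1, -90)): joint angles (θ0=270°, θ1=270°, e=1)
step 4 (extend(-1)): joint angles (θ0=270°, θ1=270°, e=0)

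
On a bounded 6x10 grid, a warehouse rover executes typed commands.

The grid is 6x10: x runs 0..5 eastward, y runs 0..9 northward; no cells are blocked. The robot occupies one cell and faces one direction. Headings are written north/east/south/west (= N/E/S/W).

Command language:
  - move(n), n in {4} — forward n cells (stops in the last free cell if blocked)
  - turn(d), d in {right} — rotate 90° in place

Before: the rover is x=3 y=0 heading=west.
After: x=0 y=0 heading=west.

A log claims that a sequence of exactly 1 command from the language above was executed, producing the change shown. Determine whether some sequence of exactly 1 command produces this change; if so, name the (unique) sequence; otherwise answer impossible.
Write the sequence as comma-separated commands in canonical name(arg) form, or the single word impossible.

key: move(4) runs into the grid edge before its full distance
start: x=3 y=0 heading=west
t=1 move(4) ⇒ x=0 y=0 heading=west
all 2 alternatives checked — unique.

move(4)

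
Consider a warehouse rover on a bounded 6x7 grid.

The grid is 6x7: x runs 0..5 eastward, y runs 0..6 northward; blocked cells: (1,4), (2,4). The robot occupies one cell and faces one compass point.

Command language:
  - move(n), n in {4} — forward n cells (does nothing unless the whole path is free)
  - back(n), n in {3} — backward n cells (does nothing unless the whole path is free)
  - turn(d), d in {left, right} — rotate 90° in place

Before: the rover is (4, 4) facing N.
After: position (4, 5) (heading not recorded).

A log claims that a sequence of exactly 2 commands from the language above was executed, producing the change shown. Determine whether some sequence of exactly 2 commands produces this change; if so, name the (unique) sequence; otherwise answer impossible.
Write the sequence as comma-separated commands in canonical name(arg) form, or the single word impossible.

key: running move(4) before back(3) would end elsewhere — order is forced
begin: (4, 4) facing N
[1] after back(3): (4, 1) facing N
[2] after move(4): (4, 5) facing N
no rival 2-sequence matches.

back(3), move(4)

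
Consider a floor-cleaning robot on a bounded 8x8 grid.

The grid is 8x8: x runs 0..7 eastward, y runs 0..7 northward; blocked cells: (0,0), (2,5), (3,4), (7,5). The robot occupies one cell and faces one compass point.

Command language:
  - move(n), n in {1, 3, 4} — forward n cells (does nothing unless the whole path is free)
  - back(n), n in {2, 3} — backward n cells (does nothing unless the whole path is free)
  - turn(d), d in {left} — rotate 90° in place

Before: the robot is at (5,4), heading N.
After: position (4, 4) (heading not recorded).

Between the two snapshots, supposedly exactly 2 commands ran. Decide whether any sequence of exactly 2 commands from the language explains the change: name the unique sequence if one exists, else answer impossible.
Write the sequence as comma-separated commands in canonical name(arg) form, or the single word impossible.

key: running move(1) before turn(left) would end elsewhere — order is forced
t0: at (5,4), heading N
1. turn(left) → at (5,4), heading W
2. move(1) → at (4,4), heading W
no rival 2-sequence matches.

turn(left), move(1)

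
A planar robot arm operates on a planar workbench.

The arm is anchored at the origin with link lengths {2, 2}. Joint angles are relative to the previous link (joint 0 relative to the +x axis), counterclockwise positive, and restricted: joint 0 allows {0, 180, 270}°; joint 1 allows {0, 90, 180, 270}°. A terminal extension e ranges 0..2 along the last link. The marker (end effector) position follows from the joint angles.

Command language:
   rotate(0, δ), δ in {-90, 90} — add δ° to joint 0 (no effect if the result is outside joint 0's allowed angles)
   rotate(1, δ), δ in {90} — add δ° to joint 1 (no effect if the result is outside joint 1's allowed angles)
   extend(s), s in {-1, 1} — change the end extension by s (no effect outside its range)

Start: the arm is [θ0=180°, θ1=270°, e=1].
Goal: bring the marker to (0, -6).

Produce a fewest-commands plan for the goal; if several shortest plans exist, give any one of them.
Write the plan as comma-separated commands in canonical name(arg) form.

rotate(1, 90), rotate(0, 90), extend(1)

begin: [θ0=180°, θ1=270°, e=1]
t=1 rotate(1, 90) ⇒ [θ0=180°, θ1=0°, e=1]
t=2 rotate(0, 90) ⇒ [θ0=270°, θ1=0°, e=1]
t=3 extend(1) ⇒ [θ0=270°, θ1=0°, e=2]
no 2-step plan works, so 3 is optimal.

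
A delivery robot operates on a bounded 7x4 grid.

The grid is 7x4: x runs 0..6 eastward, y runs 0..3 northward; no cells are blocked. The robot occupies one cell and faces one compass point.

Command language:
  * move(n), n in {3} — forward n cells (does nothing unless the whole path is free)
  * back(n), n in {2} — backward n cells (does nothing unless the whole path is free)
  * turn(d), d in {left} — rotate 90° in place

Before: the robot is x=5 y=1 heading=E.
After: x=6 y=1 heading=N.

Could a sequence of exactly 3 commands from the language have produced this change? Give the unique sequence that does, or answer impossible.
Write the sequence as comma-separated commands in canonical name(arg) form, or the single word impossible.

back(2), move(3), turn(left)

key: position moved to (6,1) AND the heading swung to N — translation plus rotation needed
t0: x=5 y=1 heading=E
step 1 (back(2)): x=3 y=1 heading=E
step 2 (move(3)): x=6 y=1 heading=E
step 3 (turn(left)): x=6 y=1 heading=N
uniquely the one of 27 3-step routes that fits.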